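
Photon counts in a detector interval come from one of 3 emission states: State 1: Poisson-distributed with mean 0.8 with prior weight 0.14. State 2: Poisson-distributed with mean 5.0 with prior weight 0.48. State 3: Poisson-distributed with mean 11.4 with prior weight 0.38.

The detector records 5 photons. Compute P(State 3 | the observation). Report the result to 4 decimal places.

Posterior ∝ prior × likelihood, so P(k | x) ∝ π_k f_k(x); normalise over all components.
Evaluate each component's likelihood at the observed value:
  p_1 = 0.00122697
  p_2 = 0.175467
  p_3 = 0.0179633
Weight by the priors:
  π_1·p_1 = 0.14 × 0.00122697 = 0.000171775
  π_2·p_2 = 0.48 × 0.175467 = 0.0842243
  π_3·p_3 = 0.38 × 0.0179633 = 0.00682605
Sum: 0.000171775 + 0.0842243 + 0.00682605 = 0.0912222
P(State 3 | the observation) ≈ 0.0748

0.0748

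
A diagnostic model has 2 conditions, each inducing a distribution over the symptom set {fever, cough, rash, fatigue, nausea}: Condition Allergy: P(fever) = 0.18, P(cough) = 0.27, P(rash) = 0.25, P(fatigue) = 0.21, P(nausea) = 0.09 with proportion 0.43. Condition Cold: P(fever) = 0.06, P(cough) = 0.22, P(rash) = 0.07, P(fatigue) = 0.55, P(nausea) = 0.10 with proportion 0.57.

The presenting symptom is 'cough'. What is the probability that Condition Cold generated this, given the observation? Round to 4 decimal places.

0.5193

The responsibility of component k is P(Z=k) f_k(x) divided by Σ_j P(Z=j) f_j(x).
Component likelihoods at x = 'cough':
  f_Allergy = 0.27
  f_Cold = 0.22
Unnormalised posteriors:
  P(Z=Allergy)·f_Allergy = 0.43 × 0.27 = 0.1161
  P(Z=Cold)·f_Cold = 0.57 × 0.22 = 0.1254
Evidence: 0.1161 + 0.1254 = 0.2415
Responsibility of Condition Cold: 0.1254 / 0.2415 ≈ 0.5193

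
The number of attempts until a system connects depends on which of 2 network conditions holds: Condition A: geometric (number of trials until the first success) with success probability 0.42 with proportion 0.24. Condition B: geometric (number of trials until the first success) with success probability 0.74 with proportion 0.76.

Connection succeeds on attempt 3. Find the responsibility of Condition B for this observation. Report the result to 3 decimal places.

0.529

P(component k | x) = P(Z=k)·f_k(x) / marginal(x), where marginal(x) = Σ_j P(Z=j)·f_j(x).
Evaluate each component's likelihood at the observed value:
  p_A = 0.42·(1−0.42)^2 = 0.42·0.3364 = 0.141288
  p_B = 0.74·(1−0.74)^2 = 0.74·0.0676 = 0.050024
Prior × likelihood for each component:
  P(Z=A)·p_A = 0.24 × 0.141288 = 0.0339091
  P(Z=B)·p_B = 0.76 × 0.050024 = 0.0380182
Sum: 0.0339091 + 0.0380182 = 0.0719274
Responsibility of Condition B: 0.0380182 / 0.0719274 ≈ 0.529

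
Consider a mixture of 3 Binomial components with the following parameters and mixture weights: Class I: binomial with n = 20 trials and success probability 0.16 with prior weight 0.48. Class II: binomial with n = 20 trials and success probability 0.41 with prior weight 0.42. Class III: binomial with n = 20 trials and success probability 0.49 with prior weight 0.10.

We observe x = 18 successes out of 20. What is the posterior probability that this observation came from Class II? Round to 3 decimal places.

0.185

P(component k | x) = π_k·f_k(x) / marginal(x), where marginal(x) = Σ_j π_j·f_j(x).
Component likelihoods at x = 18 successes out of 20:
  f_I = 6.33099e-13
  f_II = 7.08871e-06
  f_III = 0.000131046
Prior × likelihood for each component:
  π_I·f_I = 0.48 × 6.33099e-13 = 3.03888e-13
  π_II·f_II = 0.42 × 7.08871e-06 = 2.97726e-06
  π_III·f_III = 0.10 × 0.000131046 = 1.31046e-05
Evidence: 3.03888e-13 + 2.97726e-06 + 1.31046e-05 = 1.60818e-05
Responsibility of Class II: 2.97726e-06 / 1.60818e-05 ≈ 0.185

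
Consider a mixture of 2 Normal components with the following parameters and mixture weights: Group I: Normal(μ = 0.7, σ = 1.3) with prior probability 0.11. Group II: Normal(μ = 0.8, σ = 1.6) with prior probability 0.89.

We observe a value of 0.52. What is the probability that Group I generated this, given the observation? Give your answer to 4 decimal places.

Posterior ∝ prior × likelihood, so P(k | x) ∝ P(Z=k) f_k(x); normalise over all components.
Normal densities:
  p_I = 0.303951
  p_II = 0.24555
Prior × likelihood for each component:
  P(Z=I)·p_I = 0.11 × 0.303951 = 0.0334346
  P(Z=II)·p_II = 0.89 × 0.24555 = 0.21854
Marginal: 0.0334346 + 0.21854 = 0.251974
P(Group I | data) = 0.0334346 / 0.251974 ≈ 0.1327

0.1327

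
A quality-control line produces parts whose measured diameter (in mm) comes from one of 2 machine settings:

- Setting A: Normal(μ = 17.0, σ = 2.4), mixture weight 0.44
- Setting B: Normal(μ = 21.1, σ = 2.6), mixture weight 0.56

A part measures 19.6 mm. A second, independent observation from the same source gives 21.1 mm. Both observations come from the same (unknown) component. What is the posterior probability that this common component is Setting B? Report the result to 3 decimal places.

0.877

Posterior ∝ prior × likelihood, so P(k | x) ∝ π_k f_k(x); normalise over all components.
Since both observations come from the same component, the likelihood for component k is f_k(x₁)·f_k(x₂).
  f_A = [(1/(2.4·√(2π)))·exp(−(19.6−17.0)²/(2·2.4²)) = 0.166226·exp(-0.58681) = 0.0924384] × [0.0386345] = 0.00357131
  f_B = [(1/(2.6·√(2π)))·exp(−(19.6−21.1)²/(2·2.6²)) = 0.153439·exp(-0.16642) = 0.129916] × [0.153439] = 0.0199342
Multiply by the mixture weights:
  π_A·f_A = 0.44 × 0.00357131 = 0.00157138
  π_B·f_B = 0.56 × 0.0199342 = 0.0111631
Normaliser: 0.00157138 + 0.0111631 = 0.0127345
Responsibility of Setting B: 0.0111631 / 0.0127345 ≈ 0.877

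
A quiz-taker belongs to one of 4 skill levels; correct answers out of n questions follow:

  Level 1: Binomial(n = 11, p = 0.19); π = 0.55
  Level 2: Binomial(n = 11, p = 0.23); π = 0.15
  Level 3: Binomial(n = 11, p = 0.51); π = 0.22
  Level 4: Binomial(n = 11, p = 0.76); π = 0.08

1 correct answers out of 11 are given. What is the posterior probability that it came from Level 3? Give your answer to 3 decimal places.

0.006

P(component k | x) = w_k·f_k(x) / marginal(x), where marginal(x) = Σ_j w_j·f_j(x).
Component likelihoods at x = 1 correct answers out of 11:
  f_1 = 0.254095
  f_2 = 0.185365
  f_3 = 0.00447635
  f_4 = 5.30052e-06
Weight by the priors:
  w_1·f_1 = 0.55 × 0.254095 = 0.139752
  w_2·f_2 = 0.15 × 0.185365 = 0.0278048
  w_3·f_3 = 0.22 × 0.00447635 = 0.000984796
  w_4·f_4 = 0.08 × 5.30052e-06 = 4.24042e-07
Denominator: 0.139752 + 0.0278048 + 0.000984796 + 4.24042e-07 = 0.168542
P(Level 3 | 1 correct answers out of 11) = 0.000984796 / 0.168542 ≈ 0.006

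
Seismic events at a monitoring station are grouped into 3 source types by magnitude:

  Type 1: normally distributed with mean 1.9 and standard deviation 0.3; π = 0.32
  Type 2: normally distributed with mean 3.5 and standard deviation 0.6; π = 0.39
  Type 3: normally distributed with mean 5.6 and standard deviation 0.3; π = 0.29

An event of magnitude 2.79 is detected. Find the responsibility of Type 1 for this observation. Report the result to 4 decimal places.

Posterior ∝ prior × likelihood, so P(k | x) ∝ π_k f_k(x); normalise over all components.
Evaluate each component's likelihood at the observed value:
  L_1 = 0.0163174
  L_2 = 0.330136
  L_3 = 1.18167e-19
Weight by the priors:
  π_1·L_1 = 0.32 × 0.0163174 = 0.00522158
  π_2·L_2 = 0.39 × 0.330136 = 0.128753
  π_3·L_3 = 0.29 × 1.18167e-19 = 3.42684e-20
Sum: 0.00522158 + 0.128753 + 3.42684e-20 = 0.133974
Responsibility of Type 1: 0.00522158 / 0.133974 ≈ 0.0390

0.0390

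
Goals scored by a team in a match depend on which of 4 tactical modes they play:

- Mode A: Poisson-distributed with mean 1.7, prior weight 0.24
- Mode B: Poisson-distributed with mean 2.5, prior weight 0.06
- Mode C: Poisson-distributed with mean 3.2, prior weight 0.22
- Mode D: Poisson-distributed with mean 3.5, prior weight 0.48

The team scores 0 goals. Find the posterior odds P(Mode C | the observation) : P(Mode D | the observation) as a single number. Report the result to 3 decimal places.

0.619

Since P(k|x) ∝ P(Z=k) f_k(x), the posterior odds are P(Z=i) f_i(x) / (P(Z=j) f_j(x)).
Evaluate each component's likelihood at the observed value:
  L_A = 0.182684
  L_B = 0.082085
  L_C = 0.0407622
  L_D = 0.0301974
Odds = (0.22/0.48) × (0.0407622/0.0301974) = 0.458333 × 1.34986 ≈ 0.619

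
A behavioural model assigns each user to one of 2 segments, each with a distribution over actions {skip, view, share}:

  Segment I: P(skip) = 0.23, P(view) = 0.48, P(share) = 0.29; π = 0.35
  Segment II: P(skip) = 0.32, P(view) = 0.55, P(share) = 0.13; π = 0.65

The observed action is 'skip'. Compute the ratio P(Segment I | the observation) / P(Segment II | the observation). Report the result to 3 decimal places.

0.387

The posterior odds equal the prior odds times the likelihood ratio: (P(Z=i)/P(Z=j))·(f_i(x)/f_j(x)).
Categorical probabilities:
  f_I = P(skip | comp) = 0.23
  f_II = P(skip | comp) = 0.32
Odds = (0.35/0.65) × (0.23/0.32) = 0.538462 × 0.71875 ≈ 0.387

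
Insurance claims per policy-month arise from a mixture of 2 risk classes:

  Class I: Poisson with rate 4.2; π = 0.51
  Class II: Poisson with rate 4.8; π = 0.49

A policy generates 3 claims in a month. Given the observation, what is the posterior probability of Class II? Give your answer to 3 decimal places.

Apply Bayes' rule: the posterior for each component is proportional to its prior times its likelihood at x.
Component likelihoods at x = 3 claims:
  L_I = e^(−4.2)·4.2^3/3! = 0.185165
  L_II = e^(−4.8)·4.8^3/3! = 0.151691
Weight by the priors:
  π_I·L_I = 0.51 × 0.185165 = 0.0944343
  π_II·L_II = 0.49 × 0.151691 = 0.0743284
Denominator: 0.0944343 + 0.0743284 = 0.168763
Responsibility of Class II: 0.0743284 / 0.168763 ≈ 0.440

0.440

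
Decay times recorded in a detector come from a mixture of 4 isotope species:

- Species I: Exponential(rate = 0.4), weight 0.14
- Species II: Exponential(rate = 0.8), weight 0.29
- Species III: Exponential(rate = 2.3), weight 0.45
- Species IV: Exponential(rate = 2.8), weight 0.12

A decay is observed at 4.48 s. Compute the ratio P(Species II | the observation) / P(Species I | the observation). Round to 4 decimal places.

0.6903

Only the two components matter; the odds are (P(Z=i) f_i(x)) / (P(Z=j) f_j(x)).
Component likelihoods at x = 4.48 s:
  L_I = 0.0666506
  L_II = 0.0222115
  L_III = 7.70473e-05
  L_IV = 9.98546e-06
Posterior odds = (P(Z=II)·L_II) / (P(Z=I)·L_I) = (0.29·0.0222115) / (0.14·0.0666506) = 0.00644135 / 0.00933109 ≈ 0.6903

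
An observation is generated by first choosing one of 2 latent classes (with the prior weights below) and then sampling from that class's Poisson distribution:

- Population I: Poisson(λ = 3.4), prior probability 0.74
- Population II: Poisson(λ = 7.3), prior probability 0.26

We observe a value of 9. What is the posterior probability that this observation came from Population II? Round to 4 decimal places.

0.8734

The responsibility of component k is P(Z=k) f_k(x) divided by Σ_j P(Z=j) f_j(x).
Component likelihoods at x = 9:
  L_I = e^(−3.4)·3.4^9/9! = 0.00558401
  L_II = e^(−7.3)·7.3^9/9! = 0.109596
Prior × likelihood for each component:
  P(Z=I)·L_I = 0.74 × 0.00558401 = 0.00413217
  P(Z=II)·L_II = 0.26 × 0.109596 = 0.0284948
Normaliser: 0.00413217 + 0.0284948 = 0.032627
Responsibility of Population II: 0.0284948 / 0.032627 ≈ 0.8734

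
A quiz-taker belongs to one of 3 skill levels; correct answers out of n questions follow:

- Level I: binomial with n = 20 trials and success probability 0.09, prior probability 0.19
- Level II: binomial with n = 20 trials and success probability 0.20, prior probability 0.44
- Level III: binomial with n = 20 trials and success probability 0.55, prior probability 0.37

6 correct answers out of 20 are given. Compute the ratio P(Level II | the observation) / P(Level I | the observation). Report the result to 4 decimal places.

45.9308

Only the two components matter; the odds are (π_i f_i(x)) / (π_j f_j(x)).
Binomial probabilities:
  f_I = 0.0055007
  f_II = 0.1091
  f_III = 0.0149808
0.0480039 / 0.00104513 ≈ 45.9308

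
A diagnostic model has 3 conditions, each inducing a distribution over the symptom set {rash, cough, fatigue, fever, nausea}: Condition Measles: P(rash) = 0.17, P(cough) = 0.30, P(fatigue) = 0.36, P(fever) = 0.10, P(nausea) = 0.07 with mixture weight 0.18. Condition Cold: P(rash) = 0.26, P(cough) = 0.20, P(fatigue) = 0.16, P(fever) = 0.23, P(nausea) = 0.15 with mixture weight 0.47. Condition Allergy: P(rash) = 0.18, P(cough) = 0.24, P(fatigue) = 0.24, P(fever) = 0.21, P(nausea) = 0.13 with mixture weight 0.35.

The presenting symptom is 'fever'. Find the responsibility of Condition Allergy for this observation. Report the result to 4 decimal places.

0.3682

Posterior ∝ prior × likelihood, so P(k | x) ∝ w_k f_k(x); normalise over all components.
Component likelihoods at x = 'fever':
  L_Measles = P(fever | comp) = 0.10
  L_Cold = P(fever | comp) = 0.23
  L_Allergy = P(fever | comp) = 0.21
Prior × likelihood for each component:
  w_Measles·L_Measles = 0.18 × 0.1 = 0.018
  w_Cold·L_Cold = 0.47 × 0.23 = 0.1081
  w_Allergy·L_Allergy = 0.35 × 0.21 = 0.0735
Normaliser: 0.018 + 0.1081 + 0.0735 = 0.1996
So the posterior for Condition Allergy is 0.0735 / 0.1996 ≈ 0.3682.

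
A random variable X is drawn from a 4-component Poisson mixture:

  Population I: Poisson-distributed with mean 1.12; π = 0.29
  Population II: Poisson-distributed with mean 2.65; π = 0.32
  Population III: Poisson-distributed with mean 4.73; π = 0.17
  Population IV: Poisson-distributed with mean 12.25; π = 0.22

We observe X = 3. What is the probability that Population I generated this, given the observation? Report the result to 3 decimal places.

Posterior ∝ prior × likelihood, so P(k | x) ∝ P(Z=k) f_k(x); normalise over all components.
Poisson probabilities:
  L_I = 0.0763999
  L_II = 0.219132
  L_III = 0.155675
  L_IV = 0.00146605
Prior × likelihood for each component:
  P(Z=I)·L_I = 0.29 × 0.0763999 = 0.022156
  P(Z=II)·L_II = 0.32 × 0.219132 = 0.0701223
  P(Z=III)·L_III = 0.17 × 0.155675 = 0.0264648
  P(Z=IV)·L_IV = 0.22 × 0.00146605 = 0.000322532
Denominator: 0.022156 + 0.0701223 + 0.0264648 + 0.000322532 = 0.119066
Responsibility of Population I: 0.022156 / 0.119066 ≈ 0.186

0.186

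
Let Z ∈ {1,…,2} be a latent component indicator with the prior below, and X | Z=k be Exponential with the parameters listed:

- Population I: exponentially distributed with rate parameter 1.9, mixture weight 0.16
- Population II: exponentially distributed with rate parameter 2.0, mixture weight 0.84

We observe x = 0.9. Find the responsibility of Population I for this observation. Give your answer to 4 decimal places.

0.1653

The responsibility of component k is π_k f_k(x) divided by Σ_j π_j f_j(x).
Exponential densities:
  p_I = 0.343645
  p_II = 0.330598
Multiply by the mixture weights:
  π_I·p_I = 0.16 × 0.343645 = 0.0549832
  π_II·p_II = 0.84 × 0.330598 = 0.277702
Normaliser: 0.0549832 + 0.277702 = 0.332685
P(Population I | data) = 0.0549832 / 0.332685 ≈ 0.1653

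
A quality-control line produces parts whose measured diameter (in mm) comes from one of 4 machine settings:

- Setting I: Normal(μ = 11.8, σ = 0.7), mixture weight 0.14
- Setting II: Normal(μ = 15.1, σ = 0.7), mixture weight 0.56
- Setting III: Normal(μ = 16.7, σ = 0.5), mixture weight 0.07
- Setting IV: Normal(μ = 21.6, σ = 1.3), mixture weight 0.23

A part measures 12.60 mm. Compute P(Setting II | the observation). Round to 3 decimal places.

The responsibility of component k is P(Z=k) f_k(x) divided by Σ_j P(Z=j) f_j(x).
Normal densities:
  f_I = 0.296614
  f_II = 0.000968449
  f_III = 1.99968e-15
  f_IV = 1.20038e-11
Unnormalised posteriors:
  P(Z=I)·f_I = 0.14 × 0.296614 = 0.0415259
  P(Z=II)·f_II = 0.56 × 0.000968449 = 0.000542332
  P(Z=III)·f_III = 0.07 × 1.99968e-15 = 1.39977e-16
  P(Z=IV)·f_IV = 0.23 × 1.20038e-11 = 2.76087e-12
Denominator: 0.0415259 + 0.000542332 + 1.39977e-16 + 2.76087e-12 = 0.0420682
So the posterior for Setting II is 0.000542332 / 0.0420682 ≈ 0.013.

0.013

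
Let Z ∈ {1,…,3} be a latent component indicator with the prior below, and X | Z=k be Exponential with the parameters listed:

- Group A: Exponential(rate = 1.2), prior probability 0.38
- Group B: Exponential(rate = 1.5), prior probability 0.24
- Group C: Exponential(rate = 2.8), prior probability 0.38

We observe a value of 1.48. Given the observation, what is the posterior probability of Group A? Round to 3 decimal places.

Apply Bayes' rule: the posterior for each component is proportional to its prior times its likelihood at x.
Component likelihoods at x = 1.48:
  p_A = 0.203177
  p_B = 0.162914
  p_C = 0.044406
Multiply by the mixture weights:
  π_A·p_A = 0.38 × 0.203177 = 0.0772072
  π_B·p_B = 0.24 × 0.162914 = 0.0390993
  π_C·p_C = 0.38 × 0.044406 = 0.0168743
Sum: 0.0772072 + 0.0390993 + 0.0168743 = 0.133181
P(Group A | x) ≈ 0.580

0.580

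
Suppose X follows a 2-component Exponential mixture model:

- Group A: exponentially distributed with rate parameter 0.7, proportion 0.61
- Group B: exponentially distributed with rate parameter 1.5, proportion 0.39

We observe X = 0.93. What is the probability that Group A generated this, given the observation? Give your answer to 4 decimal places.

0.6057

P(component k | x) = π_k·f_k(x) / marginal(x), where marginal(x) = Σ_j π_j·f_j(x).
Component likelihoods at x = 0.93:
  p_A = 0.365067
  p_B = 0.37175
Prior × likelihood for each component:
  π_A·p_A = 0.61 × 0.365067 = 0.222691
  π_B·p_B = 0.39 × 0.37175 = 0.144982
Marginal: 0.222691 + 0.144982 = 0.367673
P(Group A | data) = 0.222691 / 0.367673 ≈ 0.6057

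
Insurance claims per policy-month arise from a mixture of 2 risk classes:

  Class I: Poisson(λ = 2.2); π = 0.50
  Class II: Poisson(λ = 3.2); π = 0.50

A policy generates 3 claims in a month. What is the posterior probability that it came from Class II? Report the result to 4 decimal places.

0.5310

P(component k | x) = π_k·f_k(x) / marginal(x), where marginal(x) = Σ_j π_j·f_j(x).
Evaluate each component's likelihood at the observed value:
  L_I = 0.196639
  L_II = 0.222616
Multiply by the mixture weights:
  π_I·L_I = 0.50 × 0.196639 = 0.0983193
  π_II·L_II = 0.50 × 0.222616 = 0.111308
Evidence: 0.0983193 + 0.111308 = 0.209627
So the posterior for Class II is 0.111308 / 0.209627 ≈ 0.5310.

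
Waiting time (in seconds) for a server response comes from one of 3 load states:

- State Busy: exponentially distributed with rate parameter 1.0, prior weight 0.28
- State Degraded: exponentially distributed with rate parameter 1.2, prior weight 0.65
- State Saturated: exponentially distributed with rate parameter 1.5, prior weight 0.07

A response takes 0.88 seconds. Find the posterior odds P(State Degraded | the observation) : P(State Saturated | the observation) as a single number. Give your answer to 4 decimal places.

Since P(k|x) ∝ π_k f_k(x), the posterior odds are π_i f_i(x) / (π_j f_j(x)).
Evaluate each component's likelihood at the observed value:
  f_Busy = 0.414783
  f_Degraded = 0.417413
  f_Saturated = 0.400703
0.271319 / 0.0280492 ≈ 9.6730

9.6730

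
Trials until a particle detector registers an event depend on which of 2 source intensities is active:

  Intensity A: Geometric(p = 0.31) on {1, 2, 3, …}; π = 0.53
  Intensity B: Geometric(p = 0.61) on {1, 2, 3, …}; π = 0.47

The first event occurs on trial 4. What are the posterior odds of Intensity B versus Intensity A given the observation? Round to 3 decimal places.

Only the two components matter; the odds are (π_i f_i(x)) / (π_j f_j(x)).
Evaluate each component's likelihood at the observed value:
  L_A = 0.101838
  L_B = 0.0361846
Odds = (0.47/0.53) × (0.0361846/0.101838) = 0.886792 × 0.355316 ≈ 0.315

0.315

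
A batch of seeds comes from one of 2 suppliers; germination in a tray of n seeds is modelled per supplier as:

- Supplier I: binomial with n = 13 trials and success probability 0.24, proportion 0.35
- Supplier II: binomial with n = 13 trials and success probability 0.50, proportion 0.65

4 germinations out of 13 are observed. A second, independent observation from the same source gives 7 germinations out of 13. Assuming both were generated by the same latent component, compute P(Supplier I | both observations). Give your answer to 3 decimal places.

0.082

P(component k | x) = π_k·f_k(x) / marginal(x), where marginal(x) = Σ_j π_j·f_j(x).
Since both observations come from the same component, the likelihood for component k is f_k(x₁)·f_k(x₂).
  L_I = [C(13,4)·0.24^4·0.76^9 = 715·0.00331776·0.0845906 = 0.200666] × [0.0151662] = 0.00304334
  L_II = [C(13,4)·0.50^4·0.50^9 = 715·0.0625·0.00195312 = 0.0872803] × [0.209473] = 0.0182828
Unnormalised posteriors:
  π_I·L_I = 0.35 × 0.00304334 = 0.00106517
  π_II·L_II = 0.65 × 0.0182828 = 0.0118838
Evidence: 0.00106517 + 0.0118838 = 0.012949
P(Supplier I | x) ≈ 0.082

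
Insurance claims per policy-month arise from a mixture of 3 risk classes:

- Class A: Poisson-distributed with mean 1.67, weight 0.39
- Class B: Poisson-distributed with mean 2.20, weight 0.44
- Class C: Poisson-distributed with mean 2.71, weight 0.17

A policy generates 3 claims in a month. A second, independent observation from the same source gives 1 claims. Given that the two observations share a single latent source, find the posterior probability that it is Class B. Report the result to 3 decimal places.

The responsibility of component k is P(Z=k) f_k(x) divided by Σ_j P(Z=j) f_j(x).
Since both observations come from the same component, the likelihood for component k is f_k(x₁)·f_k(x₂).
  f_A = [0.146126] × [0.314373] = 0.0459379
  f_B = [0.196639] × [0.243767] = 0.047934
  f_C = [0.220708] × [0.180315] = 0.039797
Prior × likelihood for each component:
  P(Z=A)·f_A = 0.39 × 0.0459379 = 0.0179158
  P(Z=B)·f_B = 0.44 × 0.047934 = 0.021091
  P(Z=C)·f_C = 0.17 × 0.039797 = 0.00676548
Evidence: 0.0179158 + 0.021091 + 0.00676548 = 0.0457722
Responsibility of Class B: 0.021091 / 0.0457722 ≈ 0.461

0.461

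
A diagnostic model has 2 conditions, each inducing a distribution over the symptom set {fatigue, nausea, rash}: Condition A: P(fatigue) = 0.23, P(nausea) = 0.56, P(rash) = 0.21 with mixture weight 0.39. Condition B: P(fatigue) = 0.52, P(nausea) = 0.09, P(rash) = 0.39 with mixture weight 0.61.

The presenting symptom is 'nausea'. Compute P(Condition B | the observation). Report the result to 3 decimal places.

By Bayes' theorem, P(k | x) = P(Z=k) f_k(x) / Σ_j P(Z=j) f_j(x).
Component likelihoods at x = 'nausea':
  f_A = 0.56
  f_B = 0.09
Weight by the priors:
  P(Z=A)·f_A = 0.39 × 0.56 = 0.2184
  P(Z=B)·f_B = 0.61 × 0.09 = 0.0549
Evidence: 0.2184 + 0.0549 = 0.2733
P(Condition B | the observation) ≈ 0.201

0.201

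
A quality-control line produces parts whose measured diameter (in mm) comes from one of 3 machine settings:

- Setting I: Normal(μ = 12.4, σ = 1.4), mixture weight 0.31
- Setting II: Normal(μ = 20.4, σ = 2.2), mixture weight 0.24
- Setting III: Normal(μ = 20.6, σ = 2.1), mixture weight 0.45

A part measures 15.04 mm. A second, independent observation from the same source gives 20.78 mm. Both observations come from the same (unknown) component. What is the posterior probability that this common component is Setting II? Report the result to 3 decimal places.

Apply Bayes' rule: the posterior for each component is proportional to its prior times its likelihood at x.
Since both observations come from the same component, the likelihood for component k is f_k(x₁)·f_k(x₂).
  L_I = [(1/(1.4·√(2π)))·exp(−(15.04−12.4)²/(2·1.4²)) = 0.284959·exp(-1.77796) = 0.0481531] × [4.72783e-09] = 2.2766e-10
  L_II = [(1/(2.2·√(2π)))·exp(−(15.04−20.4)²/(2·2.2²)) = 0.181337·exp(-2.96793) = 0.00932245] × [0.178652] = 0.00166548
  L_III = [(1/(2.1·√(2π)))·exp(−(15.04−20.6)²/(2·2.1²)) = 0.189973·exp(-3.50494) = 0.00570838] × [0.189276] = 0.00108046
Unnormalised posteriors:
  P(Z=I)·L_I = 0.31 × 2.2766e-10 = 7.05746e-11
  P(Z=II)·L_II = 0.24 × 0.00166548 = 0.000399715
  P(Z=III)·L_III = 0.45 × 0.00108046 = 0.000486207
Marginal: 7.05746e-11 + 0.000399715 + 0.000486207 = 0.000885922
P(Setting II | x) ≈ 0.451

0.451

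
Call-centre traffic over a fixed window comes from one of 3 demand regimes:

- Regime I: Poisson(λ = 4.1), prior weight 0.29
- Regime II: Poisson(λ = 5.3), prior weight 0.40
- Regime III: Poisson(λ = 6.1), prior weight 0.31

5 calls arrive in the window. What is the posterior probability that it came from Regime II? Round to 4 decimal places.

By Bayes' theorem, P(k | x) = π_k f_k(x) / Σ_j π_j f_j(x).
Component likelihoods at x = 5 calls:
  f_I = 0.160004
  f_II = 0.173955
  f_III = 0.15786
Unnormalised posteriors:
  π_I·f_I = 0.29 × 0.160004 = 0.0464011
  π_II·f_II = 0.40 × 0.173955 = 0.0695821
  π_III·f_III = 0.31 × 0.15786 = 0.0489365
Evidence: 0.0464011 + 0.0695821 + 0.0489365 = 0.16492
Responsibility of Regime II: 0.0695821 / 0.16492 ≈ 0.4219

0.4219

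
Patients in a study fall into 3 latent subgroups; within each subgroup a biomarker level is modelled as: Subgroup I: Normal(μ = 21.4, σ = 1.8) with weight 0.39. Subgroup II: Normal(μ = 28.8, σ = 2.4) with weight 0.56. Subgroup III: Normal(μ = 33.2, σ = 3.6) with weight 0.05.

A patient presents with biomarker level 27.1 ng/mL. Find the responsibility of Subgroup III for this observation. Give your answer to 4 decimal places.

Apply Bayes' rule: the posterior for each component is proportional to its prior times its likelihood at x.
Evaluate each component's likelihood at the observed value:
  L_I = 0.00147276
  L_II = 0.129345
  L_III = 0.0263722
Weight by the priors:
  w_I·L_I = 0.39 × 0.00147276 = 0.000574378
  w_II·L_II = 0.56 × 0.129345 = 0.072433
  w_III·L_III = 0.05 × 0.0263722 = 0.00131861
Evidence: 0.000574378 + 0.072433 + 0.00131861 = 0.074326
Responsibility of Subgroup III: 0.00131861 / 0.074326 ≈ 0.0177

0.0177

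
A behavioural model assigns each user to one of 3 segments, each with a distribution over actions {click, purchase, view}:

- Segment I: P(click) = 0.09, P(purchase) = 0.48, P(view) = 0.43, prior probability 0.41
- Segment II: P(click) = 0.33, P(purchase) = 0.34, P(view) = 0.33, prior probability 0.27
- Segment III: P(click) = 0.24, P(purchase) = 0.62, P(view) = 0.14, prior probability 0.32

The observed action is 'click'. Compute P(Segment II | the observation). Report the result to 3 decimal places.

By Bayes' theorem, P(k | x) = P(Z=k) f_k(x) / Σ_j P(Z=j) f_j(x).
Component likelihoods at x = 'click':
  L_I = 0.09
  L_II = 0.33
  L_III = 0.24
Prior × likelihood for each component:
  P(Z=I)·L_I = 0.41 × 0.09 = 0.0369
  P(Z=II)·L_II = 0.27 × 0.33 = 0.0891
  P(Z=III)·L_III = 0.32 × 0.24 = 0.0768
Marginal: 0.0369 + 0.0891 + 0.0768 = 0.2028
Responsibility of Segment II: 0.0891 / 0.2028 ≈ 0.439

0.439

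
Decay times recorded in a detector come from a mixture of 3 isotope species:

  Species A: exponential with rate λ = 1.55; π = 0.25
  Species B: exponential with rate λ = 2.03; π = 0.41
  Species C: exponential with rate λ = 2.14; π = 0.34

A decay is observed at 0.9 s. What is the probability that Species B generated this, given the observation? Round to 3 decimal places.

P(component k | x) = π_k·f_k(x) / marginal(x), where marginal(x) = Σ_j π_j·f_j(x).
Component likelihoods at x = 0.9 s:
  f_A = 1.55·e^(−1.55·0.9) = 1.55·e^(−1.3950) = 0.384141
  f_B = 2.03·e^(−2.03·0.9) = 2.03·e^(−1.8270) = 0.326618
  f_C = 2.14·e^(−2.14·0.9) = 2.14·e^(−1.9260) = 0.311862
Prior × likelihood for each component:
  π_A·f_A = 0.25 × 0.384141 = 0.0960353
  π_B·f_B = 0.41 × 0.326618 = 0.133913
  π_C·f_C = 0.34 × 0.311862 = 0.106033
Marginal: 0.0960353 + 0.133913 + 0.106033 = 0.335982
Responsibility of Species B: 0.133913 / 0.335982 ≈ 0.399

0.399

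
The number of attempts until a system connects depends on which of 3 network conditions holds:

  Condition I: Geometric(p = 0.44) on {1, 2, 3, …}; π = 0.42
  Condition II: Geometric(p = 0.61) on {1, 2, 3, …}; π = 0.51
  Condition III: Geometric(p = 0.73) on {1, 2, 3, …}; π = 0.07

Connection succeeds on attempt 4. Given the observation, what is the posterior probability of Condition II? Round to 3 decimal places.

Posterior ∝ prior × likelihood, so P(k | x) ∝ w_k f_k(x); normalise over all components.
Component likelihoods at x = 4:
  L_I = 0.44·(1−0.44)^3 = 0.44·0.175616 = 0.077271
  L_II = 0.61·(1−0.61)^3 = 0.61·0.059319 = 0.0361846
  L_III = 0.73·(1−0.73)^3 = 0.73·0.019683 = 0.0143686
Prior × likelihood for each component:
  w_I·L_I = 0.42 × 0.077271 = 0.0324538
  w_II·L_II = 0.51 × 0.0361846 = 0.0184541
  w_III·L_III = 0.07 × 0.0143686 = 0.0010058
Sum: 0.0324538 + 0.0184541 + 0.0010058 = 0.0519138
So the posterior for Condition II is 0.0184541 / 0.0519138 ≈ 0.355.

0.355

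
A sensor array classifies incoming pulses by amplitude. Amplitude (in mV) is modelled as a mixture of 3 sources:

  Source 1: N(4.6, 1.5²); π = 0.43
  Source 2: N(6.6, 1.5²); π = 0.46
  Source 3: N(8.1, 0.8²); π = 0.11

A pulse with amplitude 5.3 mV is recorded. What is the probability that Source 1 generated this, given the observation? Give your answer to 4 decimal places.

0.5493

Posterior ∝ prior × likelihood, so P(k | x) ∝ π_k f_k(x); normalise over all components.
Component likelihoods at x = 5.3 mV:
  L_1 = 0.238522
  L_2 = 0.182691
  L_3 = 0.00109085
Prior × likelihood for each component:
  π_1·L_1 = 0.43 × 0.238522 = 0.102565
  π_2·L_2 = 0.46 × 0.182691 = 0.0840379
  π_3·L_3 = 0.11 × 0.00109085 = 0.000119994
Evidence: 0.102565 + 0.0840379 + 0.000119994 = 0.186722
P(Source 1 | data) ≈ 0.5493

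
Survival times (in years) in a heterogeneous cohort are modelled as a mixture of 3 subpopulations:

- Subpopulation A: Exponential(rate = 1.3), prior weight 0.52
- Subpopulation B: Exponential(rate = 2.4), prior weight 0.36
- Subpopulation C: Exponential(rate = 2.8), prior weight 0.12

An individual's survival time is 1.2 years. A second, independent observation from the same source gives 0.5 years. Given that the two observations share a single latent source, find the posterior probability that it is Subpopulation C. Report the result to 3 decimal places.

By Bayes' theorem, P(k | x) = w_k f_k(x) / Σ_j w_j f_j(x).
Since both observations come from the same component, the likelihood for component k is f_k(x₁)·f_k(x₂).
  p_A = [1.3·e^(−1.3·1.2) = 1.3·e^(−1.5600) = 0.273177] × [0.67866] = 0.185394
  p_B = [2.4·e^(−2.4·1.2) = 2.4·e^(−2.8800) = 0.134723] × [0.722866] = 0.097387
  p_C = [2.8·e^(−2.8·1.2) = 2.8·e^(−3.3600) = 0.0972587] × [0.690471] = 0.0671544
Multiply by the mixture weights:
  w_A·p_A = 0.52 × 0.185394 = 0.0964049
  w_B·p_B = 0.36 × 0.097387 = 0.0350593
  w_C·p_C = 0.12 × 0.0671544 = 0.00805853
Evidence: 0.0964049 + 0.0350593 + 0.00805853 = 0.139523
So the posterior for Subpopulation C is 0.00805853 / 0.139523 ≈ 0.058.

0.058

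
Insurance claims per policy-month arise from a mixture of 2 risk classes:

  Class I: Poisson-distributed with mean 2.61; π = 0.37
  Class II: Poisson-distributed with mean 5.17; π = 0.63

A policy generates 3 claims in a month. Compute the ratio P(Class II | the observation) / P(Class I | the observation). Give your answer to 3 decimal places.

Posterior odds = (w_i f_i(x)) / (w_j f_j(x)); the normalising sum cancels.
Poisson probabilities:
  L_I = e^(−2.61)·2.61^3/3! = 0.217902
  L_II = e^(−5.17)·5.17^3/3! = 0.130924
0.0824819 / 0.0806238 ≈ 1.023

1.023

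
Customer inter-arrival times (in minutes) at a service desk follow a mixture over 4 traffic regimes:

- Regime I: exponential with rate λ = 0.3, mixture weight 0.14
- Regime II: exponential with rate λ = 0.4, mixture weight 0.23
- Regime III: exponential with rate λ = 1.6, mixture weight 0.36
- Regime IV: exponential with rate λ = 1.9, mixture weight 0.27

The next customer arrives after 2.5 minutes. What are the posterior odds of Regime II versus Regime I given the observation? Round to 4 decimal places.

1.7059

The posterior odds equal the prior odds times the likelihood ratio: (P(Z=i)/P(Z=j))·(f_i(x)/f_j(x)).
Component likelihoods at x = 2.5 minutes:
  p_I = 0.3·e^(−0.3·2.5) = 0.3·e^(−0.7500) = 0.14171
  p_II = 0.4·e^(−0.4·2.5) = 0.4·e^(−1.0000) = 0.147152
  p_III = 1.6·e^(−1.6·2.5) = 1.6·e^(−4.0000) = 0.029305
  p_IV = 1.9·e^(−1.9·2.5) = 1.9·e^(−4.7500) = 0.0164382
0.0338449 / 0.0198394 ≈ 1.7059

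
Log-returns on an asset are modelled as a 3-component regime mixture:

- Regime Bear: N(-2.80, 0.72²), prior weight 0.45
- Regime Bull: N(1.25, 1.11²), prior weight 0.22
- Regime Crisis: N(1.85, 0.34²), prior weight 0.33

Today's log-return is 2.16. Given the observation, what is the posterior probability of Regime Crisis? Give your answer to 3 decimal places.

Apply Bayes' rule: the posterior for each component is proportional to its prior times its likelihood at x.
Normal densities:
  p_Bear = 2.74452e-11
  p_Bull = 0.256827
  p_Crisis = 0.774307
Multiply by the mixture weights:
  w_Bear·p_Bear = 0.45 × 2.74452e-11 = 1.23503e-11
  w_Bull·p_Bull = 0.22 × 0.256827 = 0.056502
  w_Crisis·p_Crisis = 0.33 × 0.774307 = 0.255521
Denominator: 1.23503e-11 + 0.056502 + 0.255521 = 0.312023
P(Regime Crisis | the observation) ≈ 0.819

0.819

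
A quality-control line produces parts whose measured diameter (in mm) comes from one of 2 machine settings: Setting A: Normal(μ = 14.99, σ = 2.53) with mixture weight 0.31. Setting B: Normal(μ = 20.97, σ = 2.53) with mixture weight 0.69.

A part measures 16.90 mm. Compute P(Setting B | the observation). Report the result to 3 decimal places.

0.448

Apply Bayes' rule: the posterior for each component is proportional to its prior times its likelihood at x.
Component likelihoods at x = 16.90 mm:
  p_A = (1/(2.53·√(2π)))·exp(−(16.90−14.99)²/(2·2.53²)) = 0.157685·exp(-0.28497) = 0.118585
  p_B = (1/(2.53·√(2π)))·exp(−(16.90−20.97)²/(2·2.53²)) = 0.157685·exp(-1.29395) = 0.0432348
Multiply by the mixture weights:
  π_A·p_A = 0.31 × 0.118585 = 0.0367613
  π_B·p_B = 0.69 × 0.0432348 = 0.029832
Denominator: 0.0367613 + 0.029832 = 0.0665934
Responsibility of Setting B: 0.029832 / 0.0665934 ≈ 0.448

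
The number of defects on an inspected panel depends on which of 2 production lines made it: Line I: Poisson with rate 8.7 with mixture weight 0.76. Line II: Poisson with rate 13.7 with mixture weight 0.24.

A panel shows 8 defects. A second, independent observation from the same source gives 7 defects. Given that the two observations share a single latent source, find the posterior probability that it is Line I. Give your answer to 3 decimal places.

0.987

Apply Bayes' rule: the posterior for each component is proportional to its prior times its likelihood at x.
Since both observations come from the same component, the likelihood for component k is f_k(x₁)·f_k(x₂).
  L_I = [e^(−8.7)·8.7^8/8! = 0.135604] × [0.124693] = 0.0169088
  L_II = [e^(−13.7)·13.7^8/8! = 0.0345469] × [0.0201734] = 0.000696929
Multiply by the mixture weights:
  π_I·L_I = 0.76 × 0.0169088 = 0.0128507
  π_II·L_II = 0.24 × 0.000696929 = 0.000167263
Normaliser: 0.0128507 + 0.000167263 = 0.013018
P(Line I | x₁, x₂) ≈ 0.987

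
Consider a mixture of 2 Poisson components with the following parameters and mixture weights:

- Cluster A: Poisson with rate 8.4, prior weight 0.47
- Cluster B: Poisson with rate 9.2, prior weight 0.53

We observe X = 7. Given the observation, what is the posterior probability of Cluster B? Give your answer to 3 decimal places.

0.489

By Bayes' theorem, P(k | x) = π_k f_k(x) / Σ_j π_j f_j(x).
Evaluate each component's likelihood at the observed value:
  p_A = e^(−8.4)·8.4^7/7! = 0.131659
  p_B = e^(−9.2)·9.2^7/7! = 0.111834
Weight by the priors:
  π_A·p_A = 0.47 × 0.131659 = 0.0618798
  π_B·p_B = 0.53 × 0.111834 = 0.0592722
Marginal: 0.0618798 + 0.0592722 = 0.121152
P(Cluster B | x) ≈ 0.489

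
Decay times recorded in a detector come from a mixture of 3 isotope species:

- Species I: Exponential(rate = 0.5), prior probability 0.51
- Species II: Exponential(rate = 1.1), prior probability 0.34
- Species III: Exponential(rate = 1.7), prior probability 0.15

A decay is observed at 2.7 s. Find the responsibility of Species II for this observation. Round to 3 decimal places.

By Bayes' theorem, P(k | x) = w_k f_k(x) / Σ_j w_j f_j(x).
Exponential densities:
  f_I = 0.12962
  f_II = 0.0564336
  f_III = 0.0172599
Prior × likelihood for each component:
  w_I·f_I = 0.51 × 0.12962 = 0.0661063
  w_II·f_II = 0.34 × 0.0564336 = 0.0191874
  w_III·f_III = 0.15 × 0.0172599 = 0.00258898
Normaliser: 0.0661063 + 0.0191874 + 0.00258898 = 0.0878827
So the posterior for Species II is 0.0191874 / 0.0878827 ≈ 0.218.

0.218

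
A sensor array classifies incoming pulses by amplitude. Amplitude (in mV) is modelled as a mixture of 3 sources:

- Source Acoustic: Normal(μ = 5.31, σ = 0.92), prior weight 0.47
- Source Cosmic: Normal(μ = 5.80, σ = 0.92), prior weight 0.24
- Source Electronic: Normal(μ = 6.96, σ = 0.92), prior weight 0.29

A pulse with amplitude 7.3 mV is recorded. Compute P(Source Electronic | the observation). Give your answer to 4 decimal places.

0.7134

Apply Bayes' rule: the posterior for each component is proportional to its prior times its likelihood at x.
Component likelihoods at x = 7.3 mV:
  L_Acoustic = (1/(0.92·√(2π)))·exp(−(7.3−5.31)²/(2·0.92²)) = 0.433633·exp(-2.33938) = 0.0417968
  L_Cosmic = (1/(0.92·√(2π)))·exp(−(7.3−5.80)²/(2·0.92²)) = 0.433633·exp(-1.32916) = 0.114783
  L_Electronic = (1/(0.92·√(2π)))·exp(−(7.3−6.96)²/(2·0.92²)) = 0.433633·exp(-0.06829) = 0.405009
Prior × likelihood for each component:
  w_Acoustic·L_Acoustic = 0.47 × 0.0417968 = 0.0196445
  w_Cosmic·L_Cosmic = 0.24 × 0.114783 = 0.0275478
  w_Electronic·L_Electronic = 0.29 × 0.405009 = 0.117453
Denominator: 0.0196445 + 0.0275478 + 0.117453 = 0.164645
P(Source Electronic | data) ≈ 0.7134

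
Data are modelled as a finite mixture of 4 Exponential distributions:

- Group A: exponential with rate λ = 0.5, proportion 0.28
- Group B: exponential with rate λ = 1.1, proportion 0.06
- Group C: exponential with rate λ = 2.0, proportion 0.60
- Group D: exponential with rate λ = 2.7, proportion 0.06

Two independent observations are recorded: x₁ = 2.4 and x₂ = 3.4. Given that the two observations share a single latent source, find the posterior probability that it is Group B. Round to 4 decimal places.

The responsibility of component k is π_k f_k(x) divided by Σ_j π_j f_j(x).
Since both observations come from the same component, the likelihood for component k is f_k(x₁)·f_k(x₂).
  p_A = [0.5·e^(−0.5·2.4) = 0.5·e^(−1.2000) = 0.150597] × [0.0913418] = 0.0137558
  p_B = [1.1·e^(−1.1·2.4) = 1.1·e^(−2.6400) = 0.0784974] × [0.0261295] = 0.0020511
  p_C = [2.0·e^(−2.0·2.4) = 2.0·e^(−4.8000) = 0.0164595] × [0.00222755] = 3.66644e-05
  p_D = [2.7·e^(−2.7·2.4) = 2.7·e^(−6.4800) = 0.00414129] × [0.000278317] = 1.15259e-06
Weight by the priors:
  π_A·p_A = 0.28 × 0.0137558 = 0.00385163
  π_B·p_B = 0.06 × 0.0020511 = 0.000123066
  π_C·p_C = 0.60 × 3.66644e-05 = 2.19986e-05
  π_D·p_D = 0.06 × 1.15259e-06 = 6.91556e-08
Denominator: 0.00385163 + 0.000123066 + 2.19986e-05 + 6.91556e-08 = 0.00399676
Responsibility of Group B: 0.000123066 / 0.00399676 ≈ 0.0308

0.0308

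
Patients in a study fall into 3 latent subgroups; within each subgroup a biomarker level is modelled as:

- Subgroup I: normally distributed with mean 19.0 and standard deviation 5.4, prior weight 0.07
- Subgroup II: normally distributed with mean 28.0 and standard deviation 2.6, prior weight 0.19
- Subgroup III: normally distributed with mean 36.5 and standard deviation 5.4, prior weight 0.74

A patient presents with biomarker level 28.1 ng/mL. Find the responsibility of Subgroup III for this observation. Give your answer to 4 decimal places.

Posterior ∝ prior × likelihood, so P(k | x) ∝ π_k f_k(x); normalise over all components.
Evaluate each component's likelihood at the observed value:
  L_I = (1/(5.4·√(2π)))·exp(−(28.1−19.0)²/(2·5.4²)) = 0.073878·exp(-1.41992) = 0.0178587
  L_II = (1/(2.6·√(2π)))·exp(−(28.1−28.0)²/(2·2.6²)) = 0.153439·exp(-0.00074) = 0.153326
  L_III = (1/(5.4·√(2π)))·exp(−(28.1−36.5)²/(2·5.4²)) = 0.073878·exp(-1.20988) = 0.022033
Multiply by the mixture weights:
  π_I·L_I = 0.07 × 0.0178587 = 0.00125011
  π_II·L_II = 0.19 × 0.153326 = 0.0291319
  π_III·L_III = 0.74 × 0.022033 = 0.0163044
Normaliser: 0.00125011 + 0.0291319 + 0.0163044 = 0.0466864
Responsibility of Subgroup III: 0.0163044 / 0.0466864 ≈ 0.3492

0.3492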